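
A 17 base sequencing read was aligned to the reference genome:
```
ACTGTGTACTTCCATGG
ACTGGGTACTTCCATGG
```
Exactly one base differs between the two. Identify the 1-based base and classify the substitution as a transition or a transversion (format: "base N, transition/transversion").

base 5, transversion

Base 5 changes T→G. T is a pyrimidine and G is a purine, so this is a transversion.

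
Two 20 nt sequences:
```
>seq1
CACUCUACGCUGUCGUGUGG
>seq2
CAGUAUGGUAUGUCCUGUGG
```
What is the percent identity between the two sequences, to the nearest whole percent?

65%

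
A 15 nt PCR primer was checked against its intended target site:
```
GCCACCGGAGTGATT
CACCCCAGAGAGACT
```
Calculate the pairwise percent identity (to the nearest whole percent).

60%

6 positions differ (1, 2, 4, 7, 11, 14), so 9 of 15 match: 9/15 = 60%.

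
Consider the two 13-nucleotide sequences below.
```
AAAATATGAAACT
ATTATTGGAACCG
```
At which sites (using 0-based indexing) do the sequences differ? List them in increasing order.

1, 2, 5, 6, 10, 12

Scanning 0-based: 1: A/T; 2: A/T; 5: A/T; 6: T/G; 10: A/C; 12: T/G.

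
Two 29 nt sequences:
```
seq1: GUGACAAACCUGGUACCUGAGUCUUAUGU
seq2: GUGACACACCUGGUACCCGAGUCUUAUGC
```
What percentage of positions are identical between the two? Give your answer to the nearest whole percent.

90%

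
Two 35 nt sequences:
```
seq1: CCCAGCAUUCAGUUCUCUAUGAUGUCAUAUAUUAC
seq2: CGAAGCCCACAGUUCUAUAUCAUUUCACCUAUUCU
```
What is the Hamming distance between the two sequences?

12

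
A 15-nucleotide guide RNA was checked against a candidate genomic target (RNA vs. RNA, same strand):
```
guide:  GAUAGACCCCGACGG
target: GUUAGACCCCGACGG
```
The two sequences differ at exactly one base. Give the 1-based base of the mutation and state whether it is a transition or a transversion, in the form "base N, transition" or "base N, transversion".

base 2, transversion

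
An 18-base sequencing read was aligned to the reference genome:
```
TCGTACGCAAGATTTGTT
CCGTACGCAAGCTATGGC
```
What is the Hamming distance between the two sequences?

5

Mismatches (1-based): base 1: T→C; base 12: A→C; base 14: T→A; base 17: T→G; base 18: T→C.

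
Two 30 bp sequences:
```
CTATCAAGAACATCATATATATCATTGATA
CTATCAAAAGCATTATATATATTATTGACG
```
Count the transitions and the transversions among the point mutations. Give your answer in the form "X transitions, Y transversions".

6 transitions, 0 transversions

Transitions (purine↔purine or pyrimidine↔pyrimidine): 8 G→A, 10 A→G, 14 C→T, 23 C→T, 29 T→C, 30 A→G.
Transversions (purine↔pyrimidine): none.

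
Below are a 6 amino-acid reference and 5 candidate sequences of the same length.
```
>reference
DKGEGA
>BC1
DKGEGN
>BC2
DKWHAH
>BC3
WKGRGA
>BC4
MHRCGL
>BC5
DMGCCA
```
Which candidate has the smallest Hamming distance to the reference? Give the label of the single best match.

BC1 differs at 1 position; BC2 differs at 4 positions; BC3 differs at 2 positions; BC4 differs at 5 positions; BC5 differs at 3 positions. The closest is BC1.

BC1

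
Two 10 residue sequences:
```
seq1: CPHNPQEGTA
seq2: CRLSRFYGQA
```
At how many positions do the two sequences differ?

Mismatches (1-based): position 2: P→R; position 3: H→L; position 4: N→S; position 5: P→R; position 6: Q→F; position 7: E→Y; position 9: T→Q.

7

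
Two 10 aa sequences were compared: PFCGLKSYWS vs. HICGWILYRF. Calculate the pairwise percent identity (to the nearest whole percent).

Mismatches at positions 1, 2, 5, 6, 7, 9, 10 (1-based): 7 of 10.
Identical positions: 3/10 = 30% → 30%.

30%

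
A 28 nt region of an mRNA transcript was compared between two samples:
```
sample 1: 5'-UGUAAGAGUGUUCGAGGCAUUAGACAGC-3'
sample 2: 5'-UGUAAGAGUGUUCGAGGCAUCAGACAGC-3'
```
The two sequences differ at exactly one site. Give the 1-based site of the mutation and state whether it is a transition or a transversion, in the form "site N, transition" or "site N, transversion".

site 21, transition

The sequences differ only at site 21: U→C (pyrimidine→pyrimidine), a transition.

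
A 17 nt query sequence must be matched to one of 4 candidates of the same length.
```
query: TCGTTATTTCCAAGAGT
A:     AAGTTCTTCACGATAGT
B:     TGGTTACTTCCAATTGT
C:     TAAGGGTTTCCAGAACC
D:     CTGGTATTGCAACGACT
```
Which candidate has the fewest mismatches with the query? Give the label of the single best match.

B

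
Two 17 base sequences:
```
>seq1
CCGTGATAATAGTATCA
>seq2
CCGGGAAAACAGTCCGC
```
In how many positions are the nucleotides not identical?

7

Comparing position by position, 7 positions differ: 4 (T/G), 7 (T/A), 10 (T/C), 14 (A/C), 15 (T/C), 16 (C/G), 17 (A/C).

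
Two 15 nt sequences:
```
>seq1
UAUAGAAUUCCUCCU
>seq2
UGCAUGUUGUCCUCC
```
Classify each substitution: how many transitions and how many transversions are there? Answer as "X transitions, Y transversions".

Transitions (purine↔purine or pyrimidine↔pyrimidine): 2 A→G, 3 U→C, 6 A→G, 10 C→U, 12 U→C, 13 C→U, 15 U→C.
Transversions (purine↔pyrimidine): 5 G→U, 7 A→U, 9 U→G.

7 transitions, 3 transversions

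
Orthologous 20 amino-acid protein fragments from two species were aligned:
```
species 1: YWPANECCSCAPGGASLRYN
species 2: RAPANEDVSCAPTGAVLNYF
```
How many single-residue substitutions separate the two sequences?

Comparing position by position, 8 positions differ: 1 (Y/R), 2 (W/A), 7 (C/D), 8 (C/V), 13 (G/T), 16 (S/V), 18 (R/N), 20 (N/F).

8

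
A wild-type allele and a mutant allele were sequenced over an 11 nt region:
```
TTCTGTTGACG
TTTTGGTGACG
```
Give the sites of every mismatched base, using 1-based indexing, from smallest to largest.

Differences at site 3 (C→T), site 6 (T→G).

3, 6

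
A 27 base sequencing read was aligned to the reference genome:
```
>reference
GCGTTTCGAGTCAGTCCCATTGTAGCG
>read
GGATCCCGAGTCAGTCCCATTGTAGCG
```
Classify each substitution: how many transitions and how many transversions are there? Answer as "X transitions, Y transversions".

3 transitions, 1 transversion

Transitions (purine↔purine or pyrimidine↔pyrimidine): 3 G→A, 5 T→C, 6 T→C.
Transversions (purine↔pyrimidine): 2 C→G.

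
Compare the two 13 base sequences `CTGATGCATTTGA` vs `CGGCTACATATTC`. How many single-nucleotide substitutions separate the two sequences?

6

The sequences differ at sites 2, 4, 6, 10, 12, 13 (1-based) — 6 in total.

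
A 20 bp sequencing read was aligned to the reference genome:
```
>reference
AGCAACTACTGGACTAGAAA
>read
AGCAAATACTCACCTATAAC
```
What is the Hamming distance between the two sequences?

Mismatches (1-based): base 6: C→A; base 11: G→C; base 12: G→A; base 13: A→C; base 17: G→T; base 20: A→C.

6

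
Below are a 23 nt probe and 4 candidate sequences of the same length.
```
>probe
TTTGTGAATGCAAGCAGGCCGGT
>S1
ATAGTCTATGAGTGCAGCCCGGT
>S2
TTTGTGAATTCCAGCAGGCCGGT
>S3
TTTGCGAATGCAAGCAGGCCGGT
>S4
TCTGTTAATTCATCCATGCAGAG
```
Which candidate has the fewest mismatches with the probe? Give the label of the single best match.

S1 differs at 8 bases; S2 differs at 2 bases; S3 differs at 1 base; S4 differs at 9 bases. The closest is S3.

S3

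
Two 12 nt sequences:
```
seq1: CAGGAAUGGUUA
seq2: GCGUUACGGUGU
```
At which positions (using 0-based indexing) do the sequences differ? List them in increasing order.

0, 1, 3, 4, 6, 10, 11

Scanning 0-based: 0: C/G; 1: A/C; 3: G/U; 4: A/U; 6: U/C; 10: U/G; 11: A/U.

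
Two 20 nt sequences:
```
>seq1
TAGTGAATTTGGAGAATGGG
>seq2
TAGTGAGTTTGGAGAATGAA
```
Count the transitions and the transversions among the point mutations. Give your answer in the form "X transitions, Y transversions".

3 transitions, 0 transversions

Mismatches (1-based):
base 7: A→G (purine→purine, transition)
base 19: G→A (purine→purine, transition)
base 20: G→A (purine→purine, transition)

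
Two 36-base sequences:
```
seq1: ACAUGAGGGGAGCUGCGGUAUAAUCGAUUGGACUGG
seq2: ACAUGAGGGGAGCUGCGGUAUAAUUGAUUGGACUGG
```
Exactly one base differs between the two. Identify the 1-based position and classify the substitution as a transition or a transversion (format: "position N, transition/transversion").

The sequences differ only at position 25: C→U (pyrimidine→pyrimidine), a transition.

position 25, transition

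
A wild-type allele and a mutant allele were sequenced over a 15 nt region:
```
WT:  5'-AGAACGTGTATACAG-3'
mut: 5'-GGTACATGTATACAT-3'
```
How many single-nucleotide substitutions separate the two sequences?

Comparing position by position, 4 positions differ: 1 (A/G), 3 (A/T), 6 (G/A), 15 (G/T).

4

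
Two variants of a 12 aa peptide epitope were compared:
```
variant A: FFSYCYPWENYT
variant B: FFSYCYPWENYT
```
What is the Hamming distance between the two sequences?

0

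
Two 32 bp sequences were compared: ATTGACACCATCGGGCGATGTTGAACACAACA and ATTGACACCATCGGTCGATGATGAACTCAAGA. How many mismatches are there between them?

4

Mismatches (1-based): position 15: G→T; position 21: T→A; position 27: A→T; position 31: C→G.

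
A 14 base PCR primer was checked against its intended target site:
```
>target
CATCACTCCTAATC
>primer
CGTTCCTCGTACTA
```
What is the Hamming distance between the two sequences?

Mismatches (1-based): site 2: A→G; site 4: C→T; site 5: A→C; site 9: C→G; site 12: A→C; site 14: C→A.

6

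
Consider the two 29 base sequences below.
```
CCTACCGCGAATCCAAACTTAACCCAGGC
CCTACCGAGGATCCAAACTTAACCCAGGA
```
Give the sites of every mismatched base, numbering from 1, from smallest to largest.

Scanning 1-based: 8: C/A; 10: A/G; 29: C/A.

8, 10, 29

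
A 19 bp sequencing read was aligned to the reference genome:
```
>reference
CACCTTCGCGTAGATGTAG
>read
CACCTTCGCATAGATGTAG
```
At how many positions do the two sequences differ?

1

The sequences differ at positions 10 (1-based) — 1 in total.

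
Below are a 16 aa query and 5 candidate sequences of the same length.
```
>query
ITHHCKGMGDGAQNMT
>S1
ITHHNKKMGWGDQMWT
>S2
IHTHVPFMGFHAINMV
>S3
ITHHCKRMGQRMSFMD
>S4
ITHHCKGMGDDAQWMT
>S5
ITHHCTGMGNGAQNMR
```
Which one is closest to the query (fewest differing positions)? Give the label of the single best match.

Hamming distances to query — S1: 6; S2: 9; S3: 7; S4: 2; S5: 3.
Smallest is S4 with 2 mismatches.

S4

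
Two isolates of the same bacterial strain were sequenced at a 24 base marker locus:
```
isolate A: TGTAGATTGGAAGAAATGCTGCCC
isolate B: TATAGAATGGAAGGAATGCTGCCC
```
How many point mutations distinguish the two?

Comparing position by position, 3 sites differ: 2 (G/A), 7 (T/A), 14 (A/G).

3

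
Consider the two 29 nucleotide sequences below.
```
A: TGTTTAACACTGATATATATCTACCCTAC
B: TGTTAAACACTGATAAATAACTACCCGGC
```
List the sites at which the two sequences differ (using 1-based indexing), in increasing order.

5, 16, 20, 27, 28

Scanning 1-based: 5: T/A; 16: T/A; 20: T/A; 27: T/G; 28: A/G.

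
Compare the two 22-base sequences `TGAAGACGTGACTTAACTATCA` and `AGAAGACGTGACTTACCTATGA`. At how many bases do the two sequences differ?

3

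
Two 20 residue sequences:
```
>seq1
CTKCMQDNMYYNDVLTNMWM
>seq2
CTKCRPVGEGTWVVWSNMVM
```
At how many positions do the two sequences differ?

12

Comparing position by position, 12 positions differ: 5 (M/R), 6 (Q/P), 7 (D/V), 8 (N/G), 9 (M/E), 10 (Y/G), 11 (Y/T), 12 (N/W), 13 (D/V), 15 (L/W), 16 (T/S), 19 (W/V).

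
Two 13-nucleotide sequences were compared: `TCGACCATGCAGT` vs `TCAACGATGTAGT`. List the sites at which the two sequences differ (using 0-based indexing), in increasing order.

2, 5, 9

Scanning 0-based: 2: G/A; 5: C/G; 9: C/T.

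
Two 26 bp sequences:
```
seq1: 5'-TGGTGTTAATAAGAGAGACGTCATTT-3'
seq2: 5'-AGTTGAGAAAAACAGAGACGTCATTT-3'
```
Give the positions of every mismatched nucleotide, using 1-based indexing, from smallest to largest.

Differences at position 1 (T→A), position 3 (G→T), position 6 (T→A), position 7 (T→G), position 10 (T→A), position 13 (G→C).

1, 3, 6, 7, 10, 13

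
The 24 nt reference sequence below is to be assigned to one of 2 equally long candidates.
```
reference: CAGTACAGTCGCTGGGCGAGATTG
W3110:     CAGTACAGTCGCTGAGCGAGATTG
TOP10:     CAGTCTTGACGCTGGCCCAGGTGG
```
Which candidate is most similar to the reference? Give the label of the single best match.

W3110

W3110 differs at 1 position; TOP10 differs at 8 positions. The closest is W3110.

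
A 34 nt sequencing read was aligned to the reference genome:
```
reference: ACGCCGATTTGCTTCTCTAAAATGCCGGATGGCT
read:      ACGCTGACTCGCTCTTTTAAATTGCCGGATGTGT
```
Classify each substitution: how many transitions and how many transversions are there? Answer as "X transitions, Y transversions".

6 transitions, 3 transversions

Transitions (purine↔purine or pyrimidine↔pyrimidine): 5 C→T, 8 T→C, 10 T→C, 14 T→C, 15 C→T, 17 C→T.
Transversions (purine↔pyrimidine): 22 A→T, 32 G→T, 33 C→G.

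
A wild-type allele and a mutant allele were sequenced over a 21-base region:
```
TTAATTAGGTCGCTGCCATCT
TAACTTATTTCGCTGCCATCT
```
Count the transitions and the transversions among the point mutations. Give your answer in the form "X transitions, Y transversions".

0 transitions, 4 transversions

Mismatches (1-based):
base 2: T→A (pyrimidine→purine, transversion)
base 4: A→C (purine→pyrimidine, transversion)
base 8: G→T (purine→pyrimidine, transversion)
base 9: G→T (purine→pyrimidine, transversion)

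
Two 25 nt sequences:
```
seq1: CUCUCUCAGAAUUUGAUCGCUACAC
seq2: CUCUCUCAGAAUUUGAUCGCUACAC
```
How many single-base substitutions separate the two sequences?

No positions differ; the sequences are identical.

0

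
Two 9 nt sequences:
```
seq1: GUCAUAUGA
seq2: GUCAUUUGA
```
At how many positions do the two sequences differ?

1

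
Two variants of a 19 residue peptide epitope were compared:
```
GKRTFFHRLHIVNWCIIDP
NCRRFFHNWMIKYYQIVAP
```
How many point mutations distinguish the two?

Comparing position by position, 12 residues differ: 1 (G/N), 2 (K/C), 4 (T/R), 8 (R/N), 9 (L/W), 10 (H/M), 12 (V/K), 13 (N/Y), 14 (W/Y), 15 (C/Q), 17 (I/V), 18 (D/A).

12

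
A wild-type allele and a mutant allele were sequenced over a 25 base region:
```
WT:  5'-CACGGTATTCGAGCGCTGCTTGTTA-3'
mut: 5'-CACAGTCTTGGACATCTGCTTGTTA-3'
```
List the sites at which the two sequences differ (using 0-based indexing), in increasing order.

3, 6, 9, 12, 13, 14

Scanning 0-based: 3: G/A; 6: A/C; 9: C/G; 12: G/C; 13: C/A; 14: G/T.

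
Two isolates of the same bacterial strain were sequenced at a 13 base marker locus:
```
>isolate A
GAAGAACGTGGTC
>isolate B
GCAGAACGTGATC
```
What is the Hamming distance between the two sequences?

2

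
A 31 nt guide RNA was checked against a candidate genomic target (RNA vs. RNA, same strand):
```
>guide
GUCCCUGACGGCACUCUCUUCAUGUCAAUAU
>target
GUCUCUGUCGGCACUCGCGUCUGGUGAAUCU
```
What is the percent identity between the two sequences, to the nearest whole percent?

74%

8 positions differ (4, 8, 17, 19, 22, 23, 26, 30), so 23 of 31 match: 23/31 = 74.19%.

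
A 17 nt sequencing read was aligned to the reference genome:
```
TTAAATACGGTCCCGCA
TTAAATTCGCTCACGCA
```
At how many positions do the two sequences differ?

Comparing position by position, 3 positions differ: 7 (A/T), 10 (G/C), 13 (C/A).

3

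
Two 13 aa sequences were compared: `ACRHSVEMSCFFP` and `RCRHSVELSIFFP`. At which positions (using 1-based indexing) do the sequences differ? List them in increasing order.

1, 8, 10

Scanning 1-based: 1: A/R; 8: M/L; 10: C/I.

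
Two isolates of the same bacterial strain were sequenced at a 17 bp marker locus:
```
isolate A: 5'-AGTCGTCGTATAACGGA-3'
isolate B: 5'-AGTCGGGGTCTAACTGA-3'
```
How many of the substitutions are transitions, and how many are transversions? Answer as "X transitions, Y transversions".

Transitions (purine↔purine or pyrimidine↔pyrimidine): none.
Transversions (purine↔pyrimidine): 6 T→G, 7 C→G, 10 A→C, 15 G→T.

0 transitions, 4 transversions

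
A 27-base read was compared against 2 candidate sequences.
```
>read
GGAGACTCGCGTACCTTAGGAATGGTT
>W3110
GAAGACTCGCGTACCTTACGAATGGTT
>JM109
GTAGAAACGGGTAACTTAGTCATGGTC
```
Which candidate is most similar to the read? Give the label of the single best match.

W3110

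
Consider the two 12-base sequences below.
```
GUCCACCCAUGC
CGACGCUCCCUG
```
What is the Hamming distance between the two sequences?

Comparing position by position, 9 sites differ: 1 (G/C), 2 (U/G), 3 (C/A), 5 (A/G), 7 (C/U), 9 (A/C), 10 (U/C), 11 (G/U), 12 (C/G).

9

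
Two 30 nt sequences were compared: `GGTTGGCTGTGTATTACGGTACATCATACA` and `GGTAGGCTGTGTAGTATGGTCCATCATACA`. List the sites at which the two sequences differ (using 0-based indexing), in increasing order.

3, 13, 16, 20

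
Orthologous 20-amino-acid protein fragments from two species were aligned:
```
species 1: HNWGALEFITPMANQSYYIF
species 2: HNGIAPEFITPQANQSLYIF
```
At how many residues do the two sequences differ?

Mismatches (1-based): residue 3: W→G; residue 4: G→I; residue 6: L→P; residue 12: M→Q; residue 17: Y→L.

5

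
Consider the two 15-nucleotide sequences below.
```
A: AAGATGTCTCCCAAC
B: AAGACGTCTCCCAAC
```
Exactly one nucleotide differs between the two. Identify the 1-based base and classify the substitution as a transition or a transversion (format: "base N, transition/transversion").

base 5, transition

Base 5 changes T→C. T is a pyrimidine and C is a pyrimidine, so this is a transition.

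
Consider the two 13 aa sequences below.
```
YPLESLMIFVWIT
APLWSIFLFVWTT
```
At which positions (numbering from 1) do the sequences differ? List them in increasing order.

Scanning 1-based: 1: Y/A; 4: E/W; 6: L/I; 7: M/F; 8: I/L; 12: I/T.

1, 4, 6, 7, 8, 12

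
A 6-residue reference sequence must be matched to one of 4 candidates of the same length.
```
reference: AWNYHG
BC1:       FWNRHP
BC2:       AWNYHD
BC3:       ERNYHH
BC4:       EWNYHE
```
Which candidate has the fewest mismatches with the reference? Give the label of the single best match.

BC2

BC1 differs at 3 positions; BC2 differs at 1 position; BC3 differs at 3 positions; BC4 differs at 2 positions. The closest is BC2.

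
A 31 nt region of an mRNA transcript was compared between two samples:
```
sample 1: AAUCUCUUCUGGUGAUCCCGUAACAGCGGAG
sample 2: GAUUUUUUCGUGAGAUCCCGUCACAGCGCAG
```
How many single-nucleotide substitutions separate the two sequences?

8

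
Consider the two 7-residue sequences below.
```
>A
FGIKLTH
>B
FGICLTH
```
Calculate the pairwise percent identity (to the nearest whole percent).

86%

Mismatch at position 4 (1-based): 1 of 7.
Identical positions: 6/7 = 85.71% → 86%.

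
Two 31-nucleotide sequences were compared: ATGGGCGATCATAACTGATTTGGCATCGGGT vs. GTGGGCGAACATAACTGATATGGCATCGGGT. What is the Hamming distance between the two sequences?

3

Comparing position by position, 3 positions differ: 1 (A/G), 9 (T/A), 20 (T/A).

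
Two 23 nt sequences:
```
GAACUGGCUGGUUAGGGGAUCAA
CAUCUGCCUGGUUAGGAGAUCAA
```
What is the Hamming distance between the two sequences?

Mismatches (1-based): site 1: G→C; site 3: A→U; site 7: G→C; site 17: G→A.

4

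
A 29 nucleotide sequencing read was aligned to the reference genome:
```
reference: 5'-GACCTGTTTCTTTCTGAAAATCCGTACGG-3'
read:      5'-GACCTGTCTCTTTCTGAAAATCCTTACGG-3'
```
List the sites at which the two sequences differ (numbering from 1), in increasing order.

8, 24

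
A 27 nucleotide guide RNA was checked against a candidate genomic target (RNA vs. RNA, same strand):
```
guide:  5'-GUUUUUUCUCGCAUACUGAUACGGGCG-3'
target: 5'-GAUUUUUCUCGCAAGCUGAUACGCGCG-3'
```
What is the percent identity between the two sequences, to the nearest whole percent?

85%

4 positions differ (2, 14, 15, 24), so 23 of 27 match: 23/27 = 85.19%.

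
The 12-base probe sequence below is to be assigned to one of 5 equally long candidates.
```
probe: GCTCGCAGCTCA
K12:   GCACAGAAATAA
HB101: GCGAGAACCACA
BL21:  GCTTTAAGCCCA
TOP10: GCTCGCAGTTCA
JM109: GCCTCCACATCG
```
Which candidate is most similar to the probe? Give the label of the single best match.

TOP10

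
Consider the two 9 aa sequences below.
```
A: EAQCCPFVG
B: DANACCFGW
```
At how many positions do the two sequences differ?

The sequences differ at positions 1, 3, 4, 6, 8, 9 (1-based) — 6 in total.

6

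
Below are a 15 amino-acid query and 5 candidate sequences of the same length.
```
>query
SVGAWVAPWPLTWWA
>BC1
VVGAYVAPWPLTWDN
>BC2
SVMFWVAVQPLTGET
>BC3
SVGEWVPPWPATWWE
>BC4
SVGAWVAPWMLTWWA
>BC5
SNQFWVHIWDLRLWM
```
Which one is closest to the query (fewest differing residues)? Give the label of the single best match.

BC4

BC1 differs at 4 residues; BC2 differs at 7 residues; BC3 differs at 4 residues; BC4 differs at 1 residue; BC5 differs at 9 residues. The closest is BC4.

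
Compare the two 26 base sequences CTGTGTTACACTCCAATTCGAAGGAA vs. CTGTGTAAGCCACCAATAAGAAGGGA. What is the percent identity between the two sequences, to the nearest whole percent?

73%

7 positions differ (7, 9, 10, 12, 18, 19, 25), so 19 of 26 match: 19/26 = 73.08%.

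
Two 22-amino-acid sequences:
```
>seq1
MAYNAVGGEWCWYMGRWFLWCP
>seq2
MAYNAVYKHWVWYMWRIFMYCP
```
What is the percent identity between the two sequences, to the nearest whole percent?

8 positions differ (7, 8, 9, 11, 15, 17, 19, 20), so 14 of 22 match: 14/22 = 63.64%.

64%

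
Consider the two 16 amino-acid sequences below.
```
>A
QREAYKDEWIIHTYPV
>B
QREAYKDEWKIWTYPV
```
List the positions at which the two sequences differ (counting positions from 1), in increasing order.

Scanning 1-based: 10: I/K; 12: H/W.

10, 12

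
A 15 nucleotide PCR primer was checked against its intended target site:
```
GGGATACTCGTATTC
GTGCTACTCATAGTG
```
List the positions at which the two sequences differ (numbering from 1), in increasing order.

2, 4, 10, 13, 15

Scanning 1-based: 2: G/T; 4: A/C; 10: G/A; 13: T/G; 15: C/G.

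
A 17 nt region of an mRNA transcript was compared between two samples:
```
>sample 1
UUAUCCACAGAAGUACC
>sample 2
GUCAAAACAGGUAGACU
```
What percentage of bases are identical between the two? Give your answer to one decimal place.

Mismatches at positions 1, 3, 4, 5, 6, 11, 12, 13, 14, 17 (1-based): 10 of 17.
Identical positions: 7/17 = 41.18% → 41.2%.

41.2%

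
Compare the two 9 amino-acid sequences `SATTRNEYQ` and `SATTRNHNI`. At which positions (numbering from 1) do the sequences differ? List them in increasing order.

Differences at position 7 (E→H), position 8 (Y→N), position 9 (Q→I).

7, 8, 9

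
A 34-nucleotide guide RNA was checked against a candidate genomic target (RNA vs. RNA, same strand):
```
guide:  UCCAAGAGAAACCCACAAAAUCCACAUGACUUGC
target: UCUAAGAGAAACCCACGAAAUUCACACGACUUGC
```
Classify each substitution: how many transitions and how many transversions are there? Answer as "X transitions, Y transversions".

Transitions (purine↔purine or pyrimidine↔pyrimidine): 3 C→U, 17 A→G, 22 C→U, 27 U→C.
Transversions (purine↔pyrimidine): none.

4 transitions, 0 transversions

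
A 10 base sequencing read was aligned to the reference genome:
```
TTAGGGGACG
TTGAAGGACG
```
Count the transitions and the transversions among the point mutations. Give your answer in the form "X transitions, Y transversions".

Mismatches (1-based):
position 3: A→G (purine→purine, transition)
position 4: G→A (purine→purine, transition)
position 5: G→A (purine→purine, transition)

3 transitions, 0 transversions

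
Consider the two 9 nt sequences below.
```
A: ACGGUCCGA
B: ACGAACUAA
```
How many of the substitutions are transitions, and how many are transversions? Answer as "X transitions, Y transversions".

3 transitions, 1 transversion

Mismatches (1-based):
position 4: G→A (purine→purine, transition)
position 5: U→A (pyrimidine→purine, transversion)
position 7: C→U (pyrimidine→pyrimidine, transition)
position 8: G→A (purine→purine, transition)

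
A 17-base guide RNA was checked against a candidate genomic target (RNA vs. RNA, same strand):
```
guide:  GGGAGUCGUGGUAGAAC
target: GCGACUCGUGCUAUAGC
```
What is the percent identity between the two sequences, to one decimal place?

Mismatches at positions 2, 5, 11, 14, 16 (1-based): 5 of 17.
Identical positions: 12/17 = 70.59% → 70.6%.

70.6%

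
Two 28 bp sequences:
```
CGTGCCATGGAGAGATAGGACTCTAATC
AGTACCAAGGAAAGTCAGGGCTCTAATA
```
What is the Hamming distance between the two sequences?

8

Comparing position by position, 8 sites differ: 1 (C/A), 4 (G/A), 8 (T/A), 12 (G/A), 15 (A/T), 16 (T/C), 20 (A/G), 28 (C/A).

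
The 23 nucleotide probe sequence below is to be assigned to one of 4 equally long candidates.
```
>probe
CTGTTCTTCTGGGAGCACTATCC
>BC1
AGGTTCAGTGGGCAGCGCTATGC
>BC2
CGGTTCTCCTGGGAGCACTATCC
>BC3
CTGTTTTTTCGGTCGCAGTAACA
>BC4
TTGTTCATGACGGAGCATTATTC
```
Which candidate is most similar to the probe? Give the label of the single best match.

BC2

Hamming distances to probe — BC1: 9; BC2: 2; BC3: 8; BC4: 7.
Smallest is BC2 with 2 mismatches.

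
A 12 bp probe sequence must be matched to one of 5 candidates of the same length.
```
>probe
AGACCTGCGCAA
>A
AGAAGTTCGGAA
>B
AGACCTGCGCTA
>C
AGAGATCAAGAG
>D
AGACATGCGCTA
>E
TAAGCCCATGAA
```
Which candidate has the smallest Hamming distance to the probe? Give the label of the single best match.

A differs at 4 positions; B differs at 1 position; C differs at 7 positions; D differs at 2 positions; E differs at 8 positions. The closest is B.

B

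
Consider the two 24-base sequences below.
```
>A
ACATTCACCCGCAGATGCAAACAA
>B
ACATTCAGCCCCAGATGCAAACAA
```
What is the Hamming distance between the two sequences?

The sequences differ at positions 8, 11 (1-based) — 2 in total.

2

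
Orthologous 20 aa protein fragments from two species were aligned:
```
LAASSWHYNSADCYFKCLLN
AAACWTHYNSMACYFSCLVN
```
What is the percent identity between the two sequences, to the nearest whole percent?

60%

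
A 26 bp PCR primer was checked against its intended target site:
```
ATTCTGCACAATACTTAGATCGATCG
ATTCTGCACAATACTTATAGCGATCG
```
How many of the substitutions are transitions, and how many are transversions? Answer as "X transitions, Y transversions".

Mismatches (1-based):
base 18: G→T (purine→pyrimidine, transversion)
base 20: T→G (pyrimidine→purine, transversion)

0 transitions, 2 transversions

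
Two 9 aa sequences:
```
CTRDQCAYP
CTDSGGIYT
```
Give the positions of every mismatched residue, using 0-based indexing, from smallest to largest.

Scanning 0-based: 2: R/D; 3: D/S; 4: Q/G; 5: C/G; 6: A/I; 8: P/T.

2, 3, 4, 5, 6, 8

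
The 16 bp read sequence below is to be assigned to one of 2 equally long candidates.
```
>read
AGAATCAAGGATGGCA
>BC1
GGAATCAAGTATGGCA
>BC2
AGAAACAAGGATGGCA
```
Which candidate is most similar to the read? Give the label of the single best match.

BC1 differs at 2 sites; BC2 differs at 1 site. The closest is BC2.

BC2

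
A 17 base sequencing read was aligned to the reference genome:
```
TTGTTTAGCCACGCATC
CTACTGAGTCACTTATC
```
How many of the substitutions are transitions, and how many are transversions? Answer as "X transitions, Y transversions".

Transitions (purine↔purine or pyrimidine↔pyrimidine): 1 T→C, 3 G→A, 4 T→C, 9 C→T, 14 C→T.
Transversions (purine↔pyrimidine): 6 T→G, 13 G→T.

5 transitions, 2 transversions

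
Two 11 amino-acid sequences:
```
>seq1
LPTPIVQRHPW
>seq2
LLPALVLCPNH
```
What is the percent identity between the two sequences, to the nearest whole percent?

18%

Mismatches at positions 2, 3, 4, 5, 7, 8, 9, 10, 11 (1-based): 9 of 11.
Identical positions: 2/11 = 18.18% → 18%.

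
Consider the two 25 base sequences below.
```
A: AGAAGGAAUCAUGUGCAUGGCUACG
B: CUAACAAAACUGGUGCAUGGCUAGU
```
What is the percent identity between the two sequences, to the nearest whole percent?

64%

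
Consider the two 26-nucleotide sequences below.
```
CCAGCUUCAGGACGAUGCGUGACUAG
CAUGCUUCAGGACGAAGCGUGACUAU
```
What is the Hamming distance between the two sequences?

Comparing position by position, 4 bases differ: 2 (C/A), 3 (A/U), 16 (U/A), 26 (G/U).

4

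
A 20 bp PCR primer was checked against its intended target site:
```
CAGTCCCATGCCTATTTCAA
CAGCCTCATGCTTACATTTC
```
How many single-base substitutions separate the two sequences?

8

The sequences differ at sites 4, 6, 12, 15, 16, 18, 19, 20 (1-based) — 8 in total.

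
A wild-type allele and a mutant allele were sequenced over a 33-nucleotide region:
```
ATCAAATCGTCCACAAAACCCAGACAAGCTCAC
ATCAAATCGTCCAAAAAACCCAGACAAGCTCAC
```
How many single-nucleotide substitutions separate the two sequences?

Comparing position by position, 1 site differs: 14 (C/A).

1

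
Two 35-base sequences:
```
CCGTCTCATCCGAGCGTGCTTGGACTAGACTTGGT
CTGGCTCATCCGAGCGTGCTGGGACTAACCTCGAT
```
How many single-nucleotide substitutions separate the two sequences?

Mismatches (1-based): position 2: C→T; position 4: T→G; position 21: T→G; position 28: G→A; position 29: A→C; position 32: T→C; position 34: G→A.

7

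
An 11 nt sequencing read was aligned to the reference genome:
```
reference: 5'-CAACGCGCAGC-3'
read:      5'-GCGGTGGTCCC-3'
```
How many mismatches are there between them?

9

Comparing position by position, 9 sites differ: 1 (C/G), 2 (A/C), 3 (A/G), 4 (C/G), 5 (G/T), 6 (C/G), 8 (C/T), 9 (A/C), 10 (G/C).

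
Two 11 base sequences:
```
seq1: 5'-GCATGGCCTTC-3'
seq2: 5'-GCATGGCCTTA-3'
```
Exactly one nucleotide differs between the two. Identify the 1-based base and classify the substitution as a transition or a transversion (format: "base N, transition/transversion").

base 11, transversion

The sequences differ only at base 11: C→A (pyrimidine→purine), a transversion.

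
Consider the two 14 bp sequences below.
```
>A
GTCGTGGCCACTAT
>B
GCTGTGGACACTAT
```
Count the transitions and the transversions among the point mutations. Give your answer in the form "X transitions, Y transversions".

Transitions (purine↔purine or pyrimidine↔pyrimidine): 2 T→C, 3 C→T.
Transversions (purine↔pyrimidine): 8 C→A.

2 transitions, 1 transversion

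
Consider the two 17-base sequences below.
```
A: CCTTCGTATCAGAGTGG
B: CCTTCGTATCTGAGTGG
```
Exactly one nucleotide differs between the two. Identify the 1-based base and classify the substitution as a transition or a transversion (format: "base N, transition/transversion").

base 11, transversion

Base 11 changes A→T. A is a purine and T is a pyrimidine, so this is a transversion.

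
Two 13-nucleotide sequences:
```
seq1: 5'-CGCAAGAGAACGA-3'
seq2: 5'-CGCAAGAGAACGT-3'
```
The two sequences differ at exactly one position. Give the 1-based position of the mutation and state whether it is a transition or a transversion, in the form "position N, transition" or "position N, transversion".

The sequences differ only at position 13: A→T (purine→pyrimidine), a transversion.

position 13, transversion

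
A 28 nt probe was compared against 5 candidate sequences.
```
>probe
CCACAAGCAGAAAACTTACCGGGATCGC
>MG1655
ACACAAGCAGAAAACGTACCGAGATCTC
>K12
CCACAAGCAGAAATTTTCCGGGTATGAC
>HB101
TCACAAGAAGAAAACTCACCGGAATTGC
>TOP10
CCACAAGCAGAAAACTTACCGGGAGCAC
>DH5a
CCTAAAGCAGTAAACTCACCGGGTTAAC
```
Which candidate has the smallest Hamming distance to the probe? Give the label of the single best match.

TOP10

MG1655 differs at 4 sites; K12 differs at 7 sites; HB101 differs at 5 sites; TOP10 differs at 2 sites; DH5a differs at 7 sites. The closest is TOP10.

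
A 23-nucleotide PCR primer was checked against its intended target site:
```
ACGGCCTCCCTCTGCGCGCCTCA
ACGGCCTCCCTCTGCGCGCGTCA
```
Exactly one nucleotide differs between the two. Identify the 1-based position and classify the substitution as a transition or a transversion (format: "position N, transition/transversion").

position 20, transversion

The sequences differ only at position 20: C→G (pyrimidine→purine), a transversion.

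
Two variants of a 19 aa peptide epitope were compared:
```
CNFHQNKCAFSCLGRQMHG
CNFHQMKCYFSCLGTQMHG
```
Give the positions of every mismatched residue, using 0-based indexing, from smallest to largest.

5, 8, 14

Scanning 0-based: 5: N/M; 8: A/Y; 14: R/T.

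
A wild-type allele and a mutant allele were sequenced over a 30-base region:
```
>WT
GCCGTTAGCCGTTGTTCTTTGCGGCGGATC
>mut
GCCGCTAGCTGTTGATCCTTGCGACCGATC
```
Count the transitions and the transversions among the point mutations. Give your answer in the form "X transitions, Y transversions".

Transitions (purine↔purine or pyrimidine↔pyrimidine): 5 T→C, 10 C→T, 18 T→C, 24 G→A.
Transversions (purine↔pyrimidine): 15 T→A, 26 G→C.

4 transitions, 2 transversions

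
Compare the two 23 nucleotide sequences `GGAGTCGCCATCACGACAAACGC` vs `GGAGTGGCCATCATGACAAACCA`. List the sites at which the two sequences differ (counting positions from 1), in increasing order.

Scanning 1-based: 6: C/G; 14: C/T; 22: G/C; 23: C/A.

6, 14, 22, 23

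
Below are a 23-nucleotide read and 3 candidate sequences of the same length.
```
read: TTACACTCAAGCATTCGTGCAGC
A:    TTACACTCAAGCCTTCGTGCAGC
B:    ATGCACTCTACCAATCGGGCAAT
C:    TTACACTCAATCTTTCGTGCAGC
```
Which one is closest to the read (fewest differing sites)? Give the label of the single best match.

Hamming distances to read — A: 1; B: 8; C: 2.
Smallest is A with 1 mismatch.

A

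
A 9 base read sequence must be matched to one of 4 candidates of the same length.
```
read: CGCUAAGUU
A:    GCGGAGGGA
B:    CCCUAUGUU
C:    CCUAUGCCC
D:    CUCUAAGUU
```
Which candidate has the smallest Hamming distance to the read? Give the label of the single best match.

A differs at 7 positions; B differs at 2 positions; C differs at 8 positions; D differs at 1 position. The closest is D.

D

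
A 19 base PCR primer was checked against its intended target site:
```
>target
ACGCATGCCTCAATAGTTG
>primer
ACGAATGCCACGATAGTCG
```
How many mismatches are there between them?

4

The sequences differ at positions 4, 10, 12, 18 (1-based) — 4 in total.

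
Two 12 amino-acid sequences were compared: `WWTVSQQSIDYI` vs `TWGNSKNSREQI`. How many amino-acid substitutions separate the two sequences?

8

The sequences differ at residues 1, 3, 4, 6, 7, 9, 10, 11 (1-based) — 8 in total.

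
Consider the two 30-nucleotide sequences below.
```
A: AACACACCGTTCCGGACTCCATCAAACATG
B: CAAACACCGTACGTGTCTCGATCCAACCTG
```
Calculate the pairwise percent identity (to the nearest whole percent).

9 positions differ (1, 3, 11, 13, 14, 16, 20, 24, 28), so 21 of 30 match: 21/30 = 70%.

70%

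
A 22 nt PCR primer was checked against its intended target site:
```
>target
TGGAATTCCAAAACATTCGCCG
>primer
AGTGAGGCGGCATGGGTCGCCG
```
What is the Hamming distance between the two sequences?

Comparing position by position, 12 bases differ: 1 (T/A), 3 (G/T), 4 (A/G), 6 (T/G), 7 (T/G), 9 (C/G), 10 (A/G), 11 (A/C), 13 (A/T), 14 (C/G), 15 (A/G), 16 (T/G).

12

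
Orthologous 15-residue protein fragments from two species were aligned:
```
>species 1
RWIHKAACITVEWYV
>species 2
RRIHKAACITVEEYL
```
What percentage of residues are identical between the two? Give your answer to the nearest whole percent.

80%

3 positions differ (2, 13, 15), so 12 of 15 match: 12/15 = 80%.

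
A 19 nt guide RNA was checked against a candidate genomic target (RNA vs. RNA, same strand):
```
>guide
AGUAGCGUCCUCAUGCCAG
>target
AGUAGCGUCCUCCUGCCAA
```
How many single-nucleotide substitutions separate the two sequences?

2

The sequences differ at sites 13, 19 (1-based) — 2 in total.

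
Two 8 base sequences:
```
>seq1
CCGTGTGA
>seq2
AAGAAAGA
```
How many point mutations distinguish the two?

5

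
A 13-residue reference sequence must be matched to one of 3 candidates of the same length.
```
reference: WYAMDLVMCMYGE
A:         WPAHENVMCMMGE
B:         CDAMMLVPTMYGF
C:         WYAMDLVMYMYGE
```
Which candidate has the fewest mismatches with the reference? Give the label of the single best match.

C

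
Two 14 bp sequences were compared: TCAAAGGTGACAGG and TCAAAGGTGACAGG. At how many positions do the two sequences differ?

0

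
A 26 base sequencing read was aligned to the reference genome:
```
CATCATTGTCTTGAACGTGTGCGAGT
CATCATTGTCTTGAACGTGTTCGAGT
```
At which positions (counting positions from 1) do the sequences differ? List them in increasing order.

21

Differences at position 21 (G→T).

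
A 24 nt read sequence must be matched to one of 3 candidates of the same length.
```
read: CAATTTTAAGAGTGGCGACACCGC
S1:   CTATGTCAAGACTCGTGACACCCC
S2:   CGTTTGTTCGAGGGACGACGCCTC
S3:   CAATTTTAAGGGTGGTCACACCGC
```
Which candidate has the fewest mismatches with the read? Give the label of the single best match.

Hamming distances to read — S1: 7; S2: 9; S3: 3.
Smallest is S3 with 3 mismatches.

S3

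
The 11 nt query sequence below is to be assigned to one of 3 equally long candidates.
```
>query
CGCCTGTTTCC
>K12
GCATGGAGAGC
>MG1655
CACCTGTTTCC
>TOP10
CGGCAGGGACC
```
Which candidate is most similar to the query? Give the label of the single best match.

MG1655

Hamming distances to query — K12: 9; MG1655: 1; TOP10: 5.
Smallest is MG1655 with 1 mismatch.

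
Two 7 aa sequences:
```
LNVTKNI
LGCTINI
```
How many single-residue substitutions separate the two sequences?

3

Mismatches (1-based): position 2: N→G; position 3: V→C; position 5: K→I.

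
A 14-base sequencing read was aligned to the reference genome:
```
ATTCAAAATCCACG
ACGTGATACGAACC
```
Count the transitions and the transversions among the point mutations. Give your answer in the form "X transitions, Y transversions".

Transitions (purine↔purine or pyrimidine↔pyrimidine): 2 T→C, 4 C→T, 5 A→G, 9 T→C.
Transversions (purine↔pyrimidine): 3 T→G, 7 A→T, 10 C→G, 11 C→A, 14 G→C.

4 transitions, 5 transversions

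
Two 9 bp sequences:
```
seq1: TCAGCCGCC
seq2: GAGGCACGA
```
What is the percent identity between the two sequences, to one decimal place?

22.2%

Mismatches at positions 1, 2, 3, 6, 7, 8, 9 (1-based): 7 of 9.
Identical positions: 2/9 = 22.22% → 22.2%.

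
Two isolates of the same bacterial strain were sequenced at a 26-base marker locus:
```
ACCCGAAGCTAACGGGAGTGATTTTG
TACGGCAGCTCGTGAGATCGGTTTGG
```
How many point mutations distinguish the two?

12

Comparing position by position, 12 positions differ: 1 (A/T), 2 (C/A), 4 (C/G), 6 (A/C), 11 (A/C), 12 (A/G), 13 (C/T), 15 (G/A), 18 (G/T), 19 (T/C), 21 (A/G), 25 (T/G).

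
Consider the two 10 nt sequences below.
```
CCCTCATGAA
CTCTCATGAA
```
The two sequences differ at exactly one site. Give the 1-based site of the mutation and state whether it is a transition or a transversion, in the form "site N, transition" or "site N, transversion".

Site 2 changes C→T. C is a pyrimidine and T is a pyrimidine, so this is a transition.

site 2, transition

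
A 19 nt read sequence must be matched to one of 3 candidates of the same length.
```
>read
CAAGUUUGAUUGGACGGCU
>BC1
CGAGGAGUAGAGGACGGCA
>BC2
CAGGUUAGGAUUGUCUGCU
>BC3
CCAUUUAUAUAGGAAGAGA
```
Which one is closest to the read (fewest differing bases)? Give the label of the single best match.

BC2

Hamming distances to read — BC1: 8; BC2: 7; BC3: 9.
Smallest is BC2 with 7 mismatches.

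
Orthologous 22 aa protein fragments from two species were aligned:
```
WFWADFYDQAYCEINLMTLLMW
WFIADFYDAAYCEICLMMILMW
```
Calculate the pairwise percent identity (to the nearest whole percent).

Mismatches at positions 3, 9, 15, 18, 19 (1-based): 5 of 22.
Identical positions: 17/22 = 77.27% → 77%.

77%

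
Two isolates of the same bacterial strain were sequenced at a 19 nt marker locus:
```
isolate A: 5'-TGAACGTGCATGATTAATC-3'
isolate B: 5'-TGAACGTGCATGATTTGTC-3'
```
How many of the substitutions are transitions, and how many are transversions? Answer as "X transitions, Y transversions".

Transitions (purine↔purine or pyrimidine↔pyrimidine): 17 A→G.
Transversions (purine↔pyrimidine): 16 A→T.

1 transition, 1 transversion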